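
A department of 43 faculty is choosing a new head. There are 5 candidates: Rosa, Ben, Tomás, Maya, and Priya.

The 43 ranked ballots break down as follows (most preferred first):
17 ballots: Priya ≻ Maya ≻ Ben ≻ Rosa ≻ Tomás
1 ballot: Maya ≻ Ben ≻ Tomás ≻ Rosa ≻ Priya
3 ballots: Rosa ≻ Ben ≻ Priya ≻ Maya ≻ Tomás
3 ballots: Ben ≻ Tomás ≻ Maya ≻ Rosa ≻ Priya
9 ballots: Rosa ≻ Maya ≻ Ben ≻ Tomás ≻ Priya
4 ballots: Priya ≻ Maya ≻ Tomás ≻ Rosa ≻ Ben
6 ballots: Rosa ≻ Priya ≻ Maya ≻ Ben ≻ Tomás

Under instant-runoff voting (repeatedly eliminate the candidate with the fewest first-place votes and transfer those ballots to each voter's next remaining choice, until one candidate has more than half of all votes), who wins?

Rosa

Round 1: Rosa 18, Ben 3, Tomás 0, Maya 1, Priya 21. Tomás eliminated.
Round 2: Rosa 18, Ben 3, Maya 1, Priya 21. Maya eliminated.
Round 3: Rosa 18, Ben 4, Priya 21. Ben eliminated.
Round 4: Rosa 22, Priya 21. Rosa has a majority (≥22).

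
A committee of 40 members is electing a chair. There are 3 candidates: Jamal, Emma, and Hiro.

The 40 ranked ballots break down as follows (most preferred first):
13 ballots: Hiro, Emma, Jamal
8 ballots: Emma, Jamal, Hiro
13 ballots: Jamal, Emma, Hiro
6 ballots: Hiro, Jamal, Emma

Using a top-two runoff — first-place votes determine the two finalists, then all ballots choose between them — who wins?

Jamal

Round 1 first-place votes: Jamal 13, Emma 8, Hiro 19. Hiro and Jamal advance.
Runoff: Hiro is ranked above Jamal on 19 ballots, Jamal above Hiro on 21.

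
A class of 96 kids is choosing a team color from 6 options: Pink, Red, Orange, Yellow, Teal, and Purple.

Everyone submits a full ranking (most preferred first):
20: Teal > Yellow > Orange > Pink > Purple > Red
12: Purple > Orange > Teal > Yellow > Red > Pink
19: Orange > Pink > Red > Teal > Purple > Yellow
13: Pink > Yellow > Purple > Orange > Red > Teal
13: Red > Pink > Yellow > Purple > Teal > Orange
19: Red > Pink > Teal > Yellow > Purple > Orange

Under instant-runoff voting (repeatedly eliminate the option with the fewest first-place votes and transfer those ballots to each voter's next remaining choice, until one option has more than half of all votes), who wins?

Round 1: Pink 13, Red 32, Orange 19, Yellow 0, Teal 20, Purple 12. Yellow eliminated.
Round 2: Pink 13, Red 32, Orange 19, Teal 20, Purple 12. Purple eliminated.
Round 3: Pink 13, Red 32, Orange 31, Teal 20. Pink eliminated.
Round 4: Red 32, Orange 44, Teal 20. Teal eliminated.
Round 5: Red 32, Orange 64. Orange has a majority (≥49).

Orange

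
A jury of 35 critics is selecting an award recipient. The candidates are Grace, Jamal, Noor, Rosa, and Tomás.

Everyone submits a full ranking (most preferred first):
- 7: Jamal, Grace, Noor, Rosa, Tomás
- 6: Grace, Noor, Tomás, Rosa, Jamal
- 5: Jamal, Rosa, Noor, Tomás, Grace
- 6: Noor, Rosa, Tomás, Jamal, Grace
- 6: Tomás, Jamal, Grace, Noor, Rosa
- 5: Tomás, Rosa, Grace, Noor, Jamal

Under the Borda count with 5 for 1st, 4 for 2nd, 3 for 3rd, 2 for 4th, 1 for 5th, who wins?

Noor

Grace: 7×4 + 6×5 + 5×1 + 6×1 + 6×3 + 5×3 = 102
Jamal: 7×5 + 6×1 + 5×5 + 6×2 + 6×4 + 5×1 = 107
Noor: 7×3 + 6×4 + 5×3 + 6×5 + 6×2 + 5×2 = 112
Rosa: 7×2 + 6×2 + 5×4 + 6×4 + 6×1 + 5×4 = 96
Tomás: 7×1 + 6×3 + 5×2 + 6×3 + 6×5 + 5×5 = 108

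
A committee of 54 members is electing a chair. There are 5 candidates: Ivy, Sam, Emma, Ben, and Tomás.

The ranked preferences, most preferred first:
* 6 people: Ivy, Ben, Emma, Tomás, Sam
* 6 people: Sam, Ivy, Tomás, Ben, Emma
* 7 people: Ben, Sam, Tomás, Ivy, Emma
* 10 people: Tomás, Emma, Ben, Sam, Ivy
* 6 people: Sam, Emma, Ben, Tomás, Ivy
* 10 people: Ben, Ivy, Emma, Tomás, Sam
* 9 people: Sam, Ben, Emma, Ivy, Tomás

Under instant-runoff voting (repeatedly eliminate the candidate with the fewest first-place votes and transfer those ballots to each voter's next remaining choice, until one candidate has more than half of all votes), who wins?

Ben

Round 1: Ivy 6, Sam 21, Emma 0, Ben 17, Tomás 10. Emma eliminated.
Round 2: Ivy 6, Sam 21, Ben 17, Tomás 10. Ivy eliminated.
Round 3: Sam 21, Ben 23, Tomás 10. Tomás eliminated.
Round 4: Sam 21, Ben 33. Ben has a majority (≥28).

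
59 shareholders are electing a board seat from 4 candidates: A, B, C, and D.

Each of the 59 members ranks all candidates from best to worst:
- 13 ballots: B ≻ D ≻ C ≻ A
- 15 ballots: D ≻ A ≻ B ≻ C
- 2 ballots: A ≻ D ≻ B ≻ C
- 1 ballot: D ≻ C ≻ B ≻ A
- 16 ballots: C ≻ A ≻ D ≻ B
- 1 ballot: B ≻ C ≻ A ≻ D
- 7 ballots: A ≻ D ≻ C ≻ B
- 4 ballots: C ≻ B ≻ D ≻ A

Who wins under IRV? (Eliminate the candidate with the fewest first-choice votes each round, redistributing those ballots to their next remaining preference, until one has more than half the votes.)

Round 1: A 9, B 14, C 20, D 16. A eliminated.
Round 2: B 14, C 20, D 25. B eliminated.
Round 3: C 21, D 38. D has a majority (≥30).

D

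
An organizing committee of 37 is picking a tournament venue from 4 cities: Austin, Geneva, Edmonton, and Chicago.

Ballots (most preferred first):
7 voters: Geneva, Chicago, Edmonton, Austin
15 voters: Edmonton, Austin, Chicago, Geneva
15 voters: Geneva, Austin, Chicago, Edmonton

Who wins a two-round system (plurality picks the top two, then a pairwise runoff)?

Geneva

Round 1 first-place votes: Austin 0, Geneva 22, Edmonton 15, Chicago 0. Geneva and Edmonton advance.
Runoff: Geneva is ranked above Edmonton on 22 ballots, Edmonton above Geneva on 15.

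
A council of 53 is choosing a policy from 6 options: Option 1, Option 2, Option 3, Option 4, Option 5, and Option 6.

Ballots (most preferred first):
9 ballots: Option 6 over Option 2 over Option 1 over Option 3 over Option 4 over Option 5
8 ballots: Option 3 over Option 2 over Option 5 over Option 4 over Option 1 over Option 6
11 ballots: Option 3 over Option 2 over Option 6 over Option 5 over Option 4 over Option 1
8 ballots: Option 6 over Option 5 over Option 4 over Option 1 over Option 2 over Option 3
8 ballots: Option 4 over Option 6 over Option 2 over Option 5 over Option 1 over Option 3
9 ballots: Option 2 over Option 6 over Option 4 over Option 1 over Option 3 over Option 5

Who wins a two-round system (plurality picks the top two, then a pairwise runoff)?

Option 6

Round 1 first-place votes: Option 1 0, Option 2 9, Option 3 19, Option 4 8, Option 5 0, Option 6 17. Option 3 and Option 6 advance.
Runoff: Option 3 is ranked above Option 6 on 19 ballots, Option 6 above Option 3 on 34.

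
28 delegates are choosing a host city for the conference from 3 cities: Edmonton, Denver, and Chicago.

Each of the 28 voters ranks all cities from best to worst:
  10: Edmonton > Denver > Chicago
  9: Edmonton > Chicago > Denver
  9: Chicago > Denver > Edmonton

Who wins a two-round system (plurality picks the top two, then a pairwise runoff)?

Edmonton

Round 1 first-place votes: Edmonton 19, Denver 0, Chicago 9. Edmonton and Chicago advance.
Runoff: Edmonton is ranked above Chicago on 19 ballots, Chicago above Edmonton on 9.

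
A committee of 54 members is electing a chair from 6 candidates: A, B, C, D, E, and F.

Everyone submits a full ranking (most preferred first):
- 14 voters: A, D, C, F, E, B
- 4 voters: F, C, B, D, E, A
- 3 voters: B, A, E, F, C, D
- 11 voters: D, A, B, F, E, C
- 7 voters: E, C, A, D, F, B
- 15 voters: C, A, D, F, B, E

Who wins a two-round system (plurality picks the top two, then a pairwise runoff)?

Round 1 first-place votes: A 14, B 3, C 15, D 11, E 7, F 4. C and A advance.
Runoff: C is ranked above A on 26 ballots, A above C on 28.

A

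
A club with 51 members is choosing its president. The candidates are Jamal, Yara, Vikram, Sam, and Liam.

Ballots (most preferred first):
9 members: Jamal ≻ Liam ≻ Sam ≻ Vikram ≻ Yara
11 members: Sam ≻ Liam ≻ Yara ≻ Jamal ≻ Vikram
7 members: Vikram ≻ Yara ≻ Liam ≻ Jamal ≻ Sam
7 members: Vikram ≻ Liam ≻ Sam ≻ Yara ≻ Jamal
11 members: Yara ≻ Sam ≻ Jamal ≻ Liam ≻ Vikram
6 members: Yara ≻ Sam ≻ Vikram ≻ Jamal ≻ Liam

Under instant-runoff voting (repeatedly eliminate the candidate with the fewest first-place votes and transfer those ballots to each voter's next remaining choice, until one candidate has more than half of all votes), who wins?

Sam

Round 1: Jamal 9, Yara 17, Vikram 14, Sam 11, Liam 0. Liam eliminated.
Round 2: Jamal 9, Yara 17, Vikram 14, Sam 11. Jamal eliminated.
Round 3: Yara 17, Vikram 14, Sam 20. Vikram eliminated.
Round 4: Yara 24, Sam 27. Sam has a majority (≥26).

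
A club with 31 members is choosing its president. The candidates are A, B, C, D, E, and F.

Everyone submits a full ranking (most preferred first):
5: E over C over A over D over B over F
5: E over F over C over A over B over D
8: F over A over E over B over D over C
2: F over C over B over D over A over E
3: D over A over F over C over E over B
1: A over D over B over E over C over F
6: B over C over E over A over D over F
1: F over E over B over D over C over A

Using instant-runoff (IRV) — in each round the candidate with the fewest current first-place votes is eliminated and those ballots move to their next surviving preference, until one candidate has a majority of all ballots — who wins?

E

Round 1: A 1, B 6, C 0, D 3, E 10, F 11. C eliminated.
Round 2: A 1, B 6, D 3, E 10, F 11. A eliminated.
Round 3: B 6, D 4, E 10, F 11. D eliminated.
Round 4: B 7, E 10, F 14. B eliminated.
Round 5: E 17, F 14. E has a majority (≥16).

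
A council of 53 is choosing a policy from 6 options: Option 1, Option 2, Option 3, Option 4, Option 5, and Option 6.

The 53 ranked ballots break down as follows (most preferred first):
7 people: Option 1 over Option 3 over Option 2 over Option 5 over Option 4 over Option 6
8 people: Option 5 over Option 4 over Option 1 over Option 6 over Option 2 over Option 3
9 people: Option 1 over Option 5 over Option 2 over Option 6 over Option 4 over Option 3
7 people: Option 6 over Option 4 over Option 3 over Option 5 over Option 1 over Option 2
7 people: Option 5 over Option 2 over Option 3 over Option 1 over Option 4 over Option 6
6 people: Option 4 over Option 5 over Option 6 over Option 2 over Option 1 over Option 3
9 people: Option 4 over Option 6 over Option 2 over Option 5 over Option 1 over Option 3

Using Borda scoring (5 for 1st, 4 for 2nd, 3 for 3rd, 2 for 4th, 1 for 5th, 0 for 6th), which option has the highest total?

Option 1: 7×5 + 8×3 + 9×5 + 7×1 + 7×2 + 6×1 + 9×1 = 140
Option 2: 7×3 + 8×1 + 9×3 + 7×0 + 7×4 + 6×2 + 9×3 = 123
Option 3: 7×4 + 8×0 + 9×0 + 7×3 + 7×3 + 6×0 + 9×0 = 70
Option 4: 7×1 + 8×4 + 9×1 + 7×4 + 7×1 + 6×5 + 9×5 = 158
Option 5: 7×2 + 8×5 + 9×4 + 7×2 + 7×5 + 6×4 + 9×2 = 181
Option 6: 7×0 + 8×2 + 9×2 + 7×5 + 7×0 + 6×3 + 9×4 = 123

Option 5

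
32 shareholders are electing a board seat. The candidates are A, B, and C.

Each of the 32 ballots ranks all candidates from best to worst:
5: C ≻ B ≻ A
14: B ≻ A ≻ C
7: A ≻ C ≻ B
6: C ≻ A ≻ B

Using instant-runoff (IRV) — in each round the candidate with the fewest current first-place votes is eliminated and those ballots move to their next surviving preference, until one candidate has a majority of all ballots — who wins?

C

Round 1: A 7, B 14, C 11. A eliminated.
Round 2: B 14, C 18. C has a majority (≥17).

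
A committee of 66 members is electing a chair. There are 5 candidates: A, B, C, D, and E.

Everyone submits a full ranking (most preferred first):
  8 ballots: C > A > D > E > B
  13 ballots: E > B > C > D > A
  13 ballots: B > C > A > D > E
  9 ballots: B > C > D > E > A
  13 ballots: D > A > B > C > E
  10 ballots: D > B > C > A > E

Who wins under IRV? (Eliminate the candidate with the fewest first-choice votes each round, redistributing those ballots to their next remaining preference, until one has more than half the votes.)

B

Round 1: A 0, B 22, C 8, D 23, E 13. A eliminated.
Round 2: B 22, C 8, D 23, E 13. C eliminated.
Round 3: B 22, D 31, E 13. E eliminated.
Round 4: B 35, D 31. B has a majority (≥34).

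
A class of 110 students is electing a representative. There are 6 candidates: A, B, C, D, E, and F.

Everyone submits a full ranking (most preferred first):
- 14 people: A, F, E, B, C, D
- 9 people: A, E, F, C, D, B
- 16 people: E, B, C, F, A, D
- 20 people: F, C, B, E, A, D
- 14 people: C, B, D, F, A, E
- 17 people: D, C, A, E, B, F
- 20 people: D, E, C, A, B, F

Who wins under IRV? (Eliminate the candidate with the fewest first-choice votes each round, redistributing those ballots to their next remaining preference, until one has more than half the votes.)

F

Round 1: A 23, B 0, C 14, D 37, E 16, F 20. B eliminated.
Round 2: A 23, C 14, D 37, E 16, F 20. C eliminated.
Round 3: A 23, D 51, E 16, F 20. E eliminated.
Round 4: A 23, D 51, F 36. A eliminated.
Round 5: D 51, F 59. F has a majority (≥56).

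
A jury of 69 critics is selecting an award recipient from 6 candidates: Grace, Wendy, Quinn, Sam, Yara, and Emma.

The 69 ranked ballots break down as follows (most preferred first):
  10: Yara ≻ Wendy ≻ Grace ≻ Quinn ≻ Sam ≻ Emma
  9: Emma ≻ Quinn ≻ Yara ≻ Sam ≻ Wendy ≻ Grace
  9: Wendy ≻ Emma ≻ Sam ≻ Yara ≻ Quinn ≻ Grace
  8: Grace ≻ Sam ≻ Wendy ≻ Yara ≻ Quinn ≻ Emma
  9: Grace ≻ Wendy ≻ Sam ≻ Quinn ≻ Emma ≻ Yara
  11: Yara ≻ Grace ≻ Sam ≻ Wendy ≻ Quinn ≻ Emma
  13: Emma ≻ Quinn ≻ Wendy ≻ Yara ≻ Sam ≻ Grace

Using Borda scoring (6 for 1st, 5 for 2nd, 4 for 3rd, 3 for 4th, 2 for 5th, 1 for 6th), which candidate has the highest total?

Wendy

Grace: 10×4 + 9×1 + 9×1 + 8×6 + 9×6 + 11×5 + 13×1 = 228
Wendy: 10×5 + 9×2 + 9×6 + 8×4 + 9×5 + 11×3 + 13×4 = 284
Quinn: 10×3 + 9×5 + 9×2 + 8×2 + 9×3 + 11×2 + 13×5 = 223
Sam: 10×2 + 9×3 + 9×4 + 8×5 + 9×4 + 11×4 + 13×2 = 229
Yara: 10×6 + 9×4 + 9×3 + 8×3 + 9×1 + 11×6 + 13×3 = 261
Emma: 10×1 + 9×6 + 9×5 + 8×1 + 9×2 + 11×1 + 13×6 = 224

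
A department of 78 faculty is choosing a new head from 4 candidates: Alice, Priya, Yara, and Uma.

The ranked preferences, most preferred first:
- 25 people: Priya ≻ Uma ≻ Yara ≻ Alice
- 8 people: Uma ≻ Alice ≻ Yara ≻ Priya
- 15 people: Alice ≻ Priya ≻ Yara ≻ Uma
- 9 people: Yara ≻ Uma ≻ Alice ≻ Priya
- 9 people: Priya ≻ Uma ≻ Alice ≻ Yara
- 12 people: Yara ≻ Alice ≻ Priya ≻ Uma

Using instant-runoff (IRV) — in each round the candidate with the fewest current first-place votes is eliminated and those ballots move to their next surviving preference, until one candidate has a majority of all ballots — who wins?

Alice

Round 1: Alice 15, Priya 34, Yara 21, Uma 8. Uma eliminated.
Round 2: Alice 23, Priya 34, Yara 21. Yara eliminated.
Round 3: Alice 44, Priya 34. Alice has a majority (≥40).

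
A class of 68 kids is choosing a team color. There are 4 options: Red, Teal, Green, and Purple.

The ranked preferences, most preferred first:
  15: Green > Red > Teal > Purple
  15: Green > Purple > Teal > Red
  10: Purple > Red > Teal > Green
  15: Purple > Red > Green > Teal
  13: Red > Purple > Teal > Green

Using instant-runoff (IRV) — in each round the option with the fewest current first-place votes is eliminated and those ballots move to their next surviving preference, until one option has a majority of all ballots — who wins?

Purple

Round 1: Red 13, Teal 0, Green 30, Purple 25. Teal eliminated.
Round 2: Red 13, Green 30, Purple 25. Red eliminated.
Round 3: Green 30, Purple 38. Purple has a majority (≥35).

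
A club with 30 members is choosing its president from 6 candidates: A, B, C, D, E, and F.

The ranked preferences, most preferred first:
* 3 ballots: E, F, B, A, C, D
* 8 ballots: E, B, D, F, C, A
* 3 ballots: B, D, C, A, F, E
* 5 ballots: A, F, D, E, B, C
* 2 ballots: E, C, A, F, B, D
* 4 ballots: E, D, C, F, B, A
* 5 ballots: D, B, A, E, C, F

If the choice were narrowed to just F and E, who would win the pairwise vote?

E

F is ranked above E on 8 ballots; E above F on 22.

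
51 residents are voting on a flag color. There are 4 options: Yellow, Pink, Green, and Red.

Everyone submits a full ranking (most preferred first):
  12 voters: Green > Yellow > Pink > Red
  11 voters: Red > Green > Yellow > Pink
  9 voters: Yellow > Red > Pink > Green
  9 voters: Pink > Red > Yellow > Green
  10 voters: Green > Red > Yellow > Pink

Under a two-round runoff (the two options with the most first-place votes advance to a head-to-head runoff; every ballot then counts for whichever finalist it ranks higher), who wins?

Red

Round 1 first-place votes: Yellow 9, Pink 9, Green 22, Red 11. Green and Red advance.
Runoff: Green is ranked above Red on 22 ballots, Red above Green on 29.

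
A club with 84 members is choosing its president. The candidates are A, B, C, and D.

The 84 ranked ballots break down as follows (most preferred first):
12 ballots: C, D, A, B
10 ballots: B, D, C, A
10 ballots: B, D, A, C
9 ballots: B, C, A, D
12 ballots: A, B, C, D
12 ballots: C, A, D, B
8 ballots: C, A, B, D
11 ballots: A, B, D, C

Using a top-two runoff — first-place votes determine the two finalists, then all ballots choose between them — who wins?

B

Round 1 first-place votes: A 23, B 29, C 32, D 0. C and B advance.
Runoff: C is ranked above B on 32 ballots, B above C on 52.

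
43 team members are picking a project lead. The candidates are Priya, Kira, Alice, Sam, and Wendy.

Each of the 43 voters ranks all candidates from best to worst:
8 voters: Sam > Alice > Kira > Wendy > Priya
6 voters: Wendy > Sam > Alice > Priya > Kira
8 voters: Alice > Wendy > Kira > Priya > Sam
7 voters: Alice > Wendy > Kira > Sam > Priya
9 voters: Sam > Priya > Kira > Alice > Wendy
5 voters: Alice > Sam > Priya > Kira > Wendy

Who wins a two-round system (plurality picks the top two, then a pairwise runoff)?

Sam

Round 1 first-place votes: Priya 0, Kira 0, Alice 20, Sam 17, Wendy 6. Alice and Sam advance.
Runoff: Alice is ranked above Sam on 20 ballots, Sam above Alice on 23.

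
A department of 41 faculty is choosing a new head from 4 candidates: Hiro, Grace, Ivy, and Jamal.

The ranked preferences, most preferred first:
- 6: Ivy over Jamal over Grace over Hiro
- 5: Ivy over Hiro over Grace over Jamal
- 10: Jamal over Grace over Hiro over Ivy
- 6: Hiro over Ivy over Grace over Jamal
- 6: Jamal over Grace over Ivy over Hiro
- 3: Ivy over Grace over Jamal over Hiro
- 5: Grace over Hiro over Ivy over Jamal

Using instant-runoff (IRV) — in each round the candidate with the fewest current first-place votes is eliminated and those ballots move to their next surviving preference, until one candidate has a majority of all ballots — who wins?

Round 1: Hiro 6, Grace 5, Ivy 14, Jamal 16. Grace eliminated.
Round 2: Hiro 11, Ivy 14, Jamal 16. Hiro eliminated.
Round 3: Ivy 25, Jamal 16. Ivy has a majority (≥21).

Ivy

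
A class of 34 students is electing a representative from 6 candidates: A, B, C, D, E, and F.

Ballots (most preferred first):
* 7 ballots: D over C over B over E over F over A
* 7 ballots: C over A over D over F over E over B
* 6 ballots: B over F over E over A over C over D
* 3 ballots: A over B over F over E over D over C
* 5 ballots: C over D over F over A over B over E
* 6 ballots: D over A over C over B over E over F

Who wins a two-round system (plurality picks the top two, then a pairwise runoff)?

C

Round 1 first-place votes: A 3, B 6, C 12, D 13, E 0, F 0. D and C advance.
Runoff: D is ranked above C on 16 ballots, C above D on 18.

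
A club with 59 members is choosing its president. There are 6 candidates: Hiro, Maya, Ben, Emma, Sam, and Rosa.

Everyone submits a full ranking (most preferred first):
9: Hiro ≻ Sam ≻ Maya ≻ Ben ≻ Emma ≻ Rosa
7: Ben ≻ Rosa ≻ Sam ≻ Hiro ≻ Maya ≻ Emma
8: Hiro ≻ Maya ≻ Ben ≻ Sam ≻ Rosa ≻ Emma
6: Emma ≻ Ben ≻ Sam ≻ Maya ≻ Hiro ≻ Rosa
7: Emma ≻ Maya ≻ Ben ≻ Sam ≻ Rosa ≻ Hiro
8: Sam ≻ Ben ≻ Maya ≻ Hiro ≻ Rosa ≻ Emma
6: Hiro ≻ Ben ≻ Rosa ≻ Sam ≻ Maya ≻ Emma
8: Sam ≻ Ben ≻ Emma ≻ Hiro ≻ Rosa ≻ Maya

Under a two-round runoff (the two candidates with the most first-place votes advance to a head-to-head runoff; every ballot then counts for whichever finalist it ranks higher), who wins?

Sam

Round 1 first-place votes: Hiro 23, Maya 0, Ben 7, Emma 13, Sam 16, Rosa 0. Hiro and Sam advance.
Runoff: Hiro is ranked above Sam on 23 ballots, Sam above Hiro on 36.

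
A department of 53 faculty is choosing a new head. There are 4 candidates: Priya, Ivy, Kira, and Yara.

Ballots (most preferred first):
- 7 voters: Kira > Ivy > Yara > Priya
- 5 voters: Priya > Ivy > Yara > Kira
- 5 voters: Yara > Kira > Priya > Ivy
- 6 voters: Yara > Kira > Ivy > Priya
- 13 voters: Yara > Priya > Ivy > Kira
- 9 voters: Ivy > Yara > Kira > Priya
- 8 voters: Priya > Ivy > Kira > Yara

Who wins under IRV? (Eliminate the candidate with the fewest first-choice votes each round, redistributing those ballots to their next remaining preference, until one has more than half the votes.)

Ivy

Round 1: Priya 13, Ivy 9, Kira 7, Yara 24. Kira eliminated.
Round 2: Priya 13, Ivy 16, Yara 24. Priya eliminated.
Round 3: Ivy 29, Yara 24. Ivy has a majority (≥27).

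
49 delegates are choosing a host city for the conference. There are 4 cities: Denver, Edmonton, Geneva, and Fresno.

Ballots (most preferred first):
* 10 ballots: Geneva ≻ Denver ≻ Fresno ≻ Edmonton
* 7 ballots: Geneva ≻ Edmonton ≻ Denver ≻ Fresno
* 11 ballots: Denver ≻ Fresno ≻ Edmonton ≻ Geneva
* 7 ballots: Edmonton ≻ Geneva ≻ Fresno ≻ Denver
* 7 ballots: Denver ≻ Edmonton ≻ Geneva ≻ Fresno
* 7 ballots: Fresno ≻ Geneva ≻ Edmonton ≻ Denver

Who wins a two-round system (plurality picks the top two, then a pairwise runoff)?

Round 1 first-place votes: Denver 18, Edmonton 7, Geneva 17, Fresno 7. Denver and Geneva advance.
Runoff: Denver is ranked above Geneva on 18 ballots, Geneva above Denver on 31.

Geneva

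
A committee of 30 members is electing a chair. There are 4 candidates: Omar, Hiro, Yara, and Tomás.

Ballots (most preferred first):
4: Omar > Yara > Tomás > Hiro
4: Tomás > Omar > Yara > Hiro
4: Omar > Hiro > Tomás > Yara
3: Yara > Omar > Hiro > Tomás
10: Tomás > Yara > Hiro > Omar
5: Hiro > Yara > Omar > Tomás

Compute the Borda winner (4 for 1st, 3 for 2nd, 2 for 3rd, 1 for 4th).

Yara

Omar: 4×4 + 4×3 + 4×4 + 3×3 + 10×1 + 5×2 = 73
Hiro: 4×1 + 4×1 + 4×3 + 3×2 + 10×2 + 5×4 = 66
Yara: 4×3 + 4×2 + 4×1 + 3×4 + 10×3 + 5×3 = 81
Tomás: 4×2 + 4×4 + 4×2 + 3×1 + 10×4 + 5×1 = 80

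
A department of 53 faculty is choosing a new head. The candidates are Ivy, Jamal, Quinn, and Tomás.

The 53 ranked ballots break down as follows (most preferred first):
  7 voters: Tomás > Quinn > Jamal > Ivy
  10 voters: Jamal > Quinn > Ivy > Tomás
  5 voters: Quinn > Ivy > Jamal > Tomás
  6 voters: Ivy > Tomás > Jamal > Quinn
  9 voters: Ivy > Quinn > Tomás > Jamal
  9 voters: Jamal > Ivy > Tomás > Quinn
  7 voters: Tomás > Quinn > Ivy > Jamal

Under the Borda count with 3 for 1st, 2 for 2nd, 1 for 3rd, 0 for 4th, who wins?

Ivy: 7×0 + 10×1 + 5×2 + 6×3 + 9×3 + 9×2 + 7×1 = 90
Jamal: 7×1 + 10×3 + 5×1 + 6×1 + 9×0 + 9×3 + 7×0 = 75
Quinn: 7×2 + 10×2 + 5×3 + 6×0 + 9×2 + 9×0 + 7×2 = 81
Tomás: 7×3 + 10×0 + 5×0 + 6×2 + 9×1 + 9×1 + 7×3 = 72

Ivy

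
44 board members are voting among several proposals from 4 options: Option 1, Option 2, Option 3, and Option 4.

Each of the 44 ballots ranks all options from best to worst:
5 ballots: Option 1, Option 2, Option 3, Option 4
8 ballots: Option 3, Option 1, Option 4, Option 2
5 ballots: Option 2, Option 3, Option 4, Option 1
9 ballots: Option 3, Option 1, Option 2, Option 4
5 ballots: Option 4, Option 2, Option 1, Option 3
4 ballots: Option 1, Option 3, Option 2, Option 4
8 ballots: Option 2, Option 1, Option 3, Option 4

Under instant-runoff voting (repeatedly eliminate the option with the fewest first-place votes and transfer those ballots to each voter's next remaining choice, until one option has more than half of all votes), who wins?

Round 1: Option 1 9, Option 2 13, Option 3 17, Option 4 5. Option 4 eliminated.
Round 2: Option 1 9, Option 2 18, Option 3 17. Option 1 eliminated.
Round 3: Option 2 23, Option 3 21. Option 2 has a majority (≥23).

Option 2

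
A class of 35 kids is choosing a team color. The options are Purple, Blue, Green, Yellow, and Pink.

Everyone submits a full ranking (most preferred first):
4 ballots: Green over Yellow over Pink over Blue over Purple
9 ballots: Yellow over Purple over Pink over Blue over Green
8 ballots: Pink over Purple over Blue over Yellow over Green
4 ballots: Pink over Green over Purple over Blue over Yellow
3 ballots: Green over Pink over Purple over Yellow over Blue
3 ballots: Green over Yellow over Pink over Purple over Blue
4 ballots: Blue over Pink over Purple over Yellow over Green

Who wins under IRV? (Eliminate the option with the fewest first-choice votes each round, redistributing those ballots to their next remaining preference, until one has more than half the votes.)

Round 1: Purple 0, Blue 4, Green 10, Yellow 9, Pink 12. Purple eliminated.
Round 2: Blue 4, Green 10, Yellow 9, Pink 12. Blue eliminated.
Round 3: Green 10, Yellow 9, Pink 16. Yellow eliminated.
Round 4: Green 10, Pink 25. Pink has a majority (≥18).

Pink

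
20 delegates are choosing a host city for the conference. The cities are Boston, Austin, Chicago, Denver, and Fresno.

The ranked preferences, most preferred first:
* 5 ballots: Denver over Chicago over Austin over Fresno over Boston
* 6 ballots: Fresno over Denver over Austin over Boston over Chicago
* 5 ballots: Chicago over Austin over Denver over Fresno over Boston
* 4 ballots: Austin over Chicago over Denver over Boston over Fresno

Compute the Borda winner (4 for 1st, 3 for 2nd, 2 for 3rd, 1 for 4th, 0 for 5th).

Boston: 5×0 + 6×1 + 5×0 + 4×1 = 10
Austin: 5×2 + 6×2 + 5×3 + 4×4 = 53
Chicago: 5×3 + 6×0 + 5×4 + 4×3 = 47
Denver: 5×4 + 6×3 + 5×2 + 4×2 = 56
Fresno: 5×1 + 6×4 + 5×1 + 4×0 = 34

Denver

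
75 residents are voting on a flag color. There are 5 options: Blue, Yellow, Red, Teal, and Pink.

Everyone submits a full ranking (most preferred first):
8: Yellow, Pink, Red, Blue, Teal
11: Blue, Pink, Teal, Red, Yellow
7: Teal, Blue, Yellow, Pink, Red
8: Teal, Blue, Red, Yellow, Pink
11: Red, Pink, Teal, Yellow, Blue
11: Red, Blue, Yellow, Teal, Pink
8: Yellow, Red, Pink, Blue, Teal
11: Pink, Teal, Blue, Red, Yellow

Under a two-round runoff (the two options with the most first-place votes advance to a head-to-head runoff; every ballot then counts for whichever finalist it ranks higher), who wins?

Red

Round 1 first-place votes: Blue 11, Yellow 16, Red 22, Teal 15, Pink 11. Red and Yellow advance.
Runoff: Red is ranked above Yellow on 52 ballots, Yellow above Red on 23.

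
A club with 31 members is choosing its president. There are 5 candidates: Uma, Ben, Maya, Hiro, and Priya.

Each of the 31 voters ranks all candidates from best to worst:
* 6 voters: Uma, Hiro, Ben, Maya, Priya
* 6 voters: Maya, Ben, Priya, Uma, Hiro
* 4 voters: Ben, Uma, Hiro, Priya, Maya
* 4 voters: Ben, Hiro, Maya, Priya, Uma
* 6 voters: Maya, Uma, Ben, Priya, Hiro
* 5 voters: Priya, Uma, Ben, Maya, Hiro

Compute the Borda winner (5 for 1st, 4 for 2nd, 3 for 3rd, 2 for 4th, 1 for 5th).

Uma: 6×5 + 6×2 + 4×4 + 4×1 + 6×4 + 5×4 = 106
Ben: 6×3 + 6×4 + 4×5 + 4×5 + 6×3 + 5×3 = 115
Maya: 6×2 + 6×5 + 4×1 + 4×3 + 6×5 + 5×2 = 98
Hiro: 6×4 + 6×1 + 4×3 + 4×4 + 6×1 + 5×1 = 69
Priya: 6×1 + 6×3 + 4×2 + 4×2 + 6×2 + 5×5 = 77

Ben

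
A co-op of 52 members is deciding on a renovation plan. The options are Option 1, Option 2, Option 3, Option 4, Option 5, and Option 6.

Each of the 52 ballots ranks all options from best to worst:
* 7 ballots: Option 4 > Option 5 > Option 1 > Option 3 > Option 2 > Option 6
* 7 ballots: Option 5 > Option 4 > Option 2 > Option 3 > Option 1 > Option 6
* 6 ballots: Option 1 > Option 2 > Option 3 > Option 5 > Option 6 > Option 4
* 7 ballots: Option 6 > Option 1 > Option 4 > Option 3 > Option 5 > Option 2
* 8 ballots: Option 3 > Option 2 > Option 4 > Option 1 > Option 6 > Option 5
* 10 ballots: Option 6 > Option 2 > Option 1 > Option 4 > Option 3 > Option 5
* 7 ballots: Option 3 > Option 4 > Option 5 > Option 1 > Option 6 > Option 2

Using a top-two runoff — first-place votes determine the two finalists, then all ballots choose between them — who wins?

Option 3

Round 1 first-place votes: Option 1 6, Option 2 0, Option 3 15, Option 4 7, Option 5 7, Option 6 17. Option 6 and Option 3 advance.
Runoff: Option 6 is ranked above Option 3 on 17 ballots, Option 3 above Option 6 on 35.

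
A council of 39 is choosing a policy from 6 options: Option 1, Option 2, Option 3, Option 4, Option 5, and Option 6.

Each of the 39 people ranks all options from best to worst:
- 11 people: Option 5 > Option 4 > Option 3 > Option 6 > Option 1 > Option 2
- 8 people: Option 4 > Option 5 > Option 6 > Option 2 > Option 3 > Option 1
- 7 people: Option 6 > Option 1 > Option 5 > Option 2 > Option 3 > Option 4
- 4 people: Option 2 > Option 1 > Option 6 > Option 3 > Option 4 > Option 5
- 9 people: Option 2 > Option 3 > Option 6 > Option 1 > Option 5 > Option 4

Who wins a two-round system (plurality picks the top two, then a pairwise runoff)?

Round 1 first-place votes: Option 1 0, Option 2 13, Option 3 0, Option 4 8, Option 5 11, Option 6 7. Option 2 and Option 5 advance.
Runoff: Option 2 is ranked above Option 5 on 13 ballots, Option 5 above Option 2 on 26.

Option 5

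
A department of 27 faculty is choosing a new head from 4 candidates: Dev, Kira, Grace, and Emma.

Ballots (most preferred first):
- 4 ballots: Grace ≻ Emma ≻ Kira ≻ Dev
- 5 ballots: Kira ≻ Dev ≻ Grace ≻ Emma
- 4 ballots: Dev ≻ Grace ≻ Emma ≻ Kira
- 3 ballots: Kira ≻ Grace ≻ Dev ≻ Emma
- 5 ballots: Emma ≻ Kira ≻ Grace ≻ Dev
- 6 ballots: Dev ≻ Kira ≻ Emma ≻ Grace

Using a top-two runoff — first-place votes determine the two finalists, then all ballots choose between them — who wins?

Kira

Round 1 first-place votes: Dev 10, Kira 8, Grace 4, Emma 5. Dev and Kira advance.
Runoff: Dev is ranked above Kira on 10 ballots, Kira above Dev on 17.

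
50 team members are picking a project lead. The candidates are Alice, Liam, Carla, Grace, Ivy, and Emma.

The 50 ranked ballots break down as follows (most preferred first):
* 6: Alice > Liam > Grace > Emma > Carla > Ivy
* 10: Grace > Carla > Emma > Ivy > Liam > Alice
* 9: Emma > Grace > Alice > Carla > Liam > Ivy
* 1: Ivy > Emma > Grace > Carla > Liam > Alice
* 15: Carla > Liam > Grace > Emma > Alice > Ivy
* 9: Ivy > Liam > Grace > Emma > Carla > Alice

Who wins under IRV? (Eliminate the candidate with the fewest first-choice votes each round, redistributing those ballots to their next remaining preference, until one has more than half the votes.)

Round 1: Alice 6, Liam 0, Carla 15, Grace 10, Ivy 10, Emma 9. Liam eliminated.
Round 2: Alice 6, Carla 15, Grace 10, Ivy 10, Emma 9. Alice eliminated.
Round 3: Carla 15, Grace 16, Ivy 10, Emma 9. Emma eliminated.
Round 4: Carla 15, Grace 25, Ivy 10. Ivy eliminated.
Round 5: Carla 15, Grace 35. Grace has a majority (≥26).

Grace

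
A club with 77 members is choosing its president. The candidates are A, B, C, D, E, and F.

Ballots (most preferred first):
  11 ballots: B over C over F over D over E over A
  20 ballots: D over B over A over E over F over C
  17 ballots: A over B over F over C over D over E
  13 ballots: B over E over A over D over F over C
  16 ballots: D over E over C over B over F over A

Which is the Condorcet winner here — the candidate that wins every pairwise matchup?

B

B vs A: 60–17
B vs C: 61–16
B vs D: 41–36
B vs E: 61–16
B vs F: 77–0
B beats every other candidate.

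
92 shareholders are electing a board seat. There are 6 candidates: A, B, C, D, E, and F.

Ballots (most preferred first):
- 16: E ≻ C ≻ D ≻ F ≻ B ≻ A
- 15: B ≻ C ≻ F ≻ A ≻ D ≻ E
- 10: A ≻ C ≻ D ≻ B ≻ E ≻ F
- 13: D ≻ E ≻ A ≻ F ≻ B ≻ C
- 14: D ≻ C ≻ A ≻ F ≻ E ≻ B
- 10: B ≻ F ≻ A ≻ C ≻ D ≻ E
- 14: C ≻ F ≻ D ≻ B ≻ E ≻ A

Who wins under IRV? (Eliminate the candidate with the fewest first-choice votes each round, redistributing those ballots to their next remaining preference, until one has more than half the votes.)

C

Round 1: A 10, B 25, C 14, D 27, E 16, F 0. F eliminated.
Round 2: A 10, B 25, C 14, D 27, E 16. A eliminated.
Round 3: B 25, C 24, D 27, E 16. E eliminated.
Round 4: B 25, C 40, D 27. B eliminated.
Round 5: C 65, D 27. C has a majority (≥47).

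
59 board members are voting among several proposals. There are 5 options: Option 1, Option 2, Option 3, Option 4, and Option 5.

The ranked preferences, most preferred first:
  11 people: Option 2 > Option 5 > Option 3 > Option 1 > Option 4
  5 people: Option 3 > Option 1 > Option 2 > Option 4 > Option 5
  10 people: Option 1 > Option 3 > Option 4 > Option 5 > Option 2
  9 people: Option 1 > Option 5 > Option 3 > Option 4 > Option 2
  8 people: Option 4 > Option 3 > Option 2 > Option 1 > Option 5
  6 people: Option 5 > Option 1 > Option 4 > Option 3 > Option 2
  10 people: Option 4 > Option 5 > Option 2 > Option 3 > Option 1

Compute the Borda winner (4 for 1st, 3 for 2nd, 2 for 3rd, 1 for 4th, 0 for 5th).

Option 1: 11×1 + 5×3 + 10×4 + 9×4 + 8×1 + 6×3 + 10×0 = 128
Option 2: 11×4 + 5×2 + 10×0 + 9×0 + 8×2 + 6×0 + 10×2 = 90
Option 3: 11×2 + 5×4 + 10×3 + 9×2 + 8×3 + 6×1 + 10×1 = 130
Option 4: 11×0 + 5×1 + 10×2 + 9×1 + 8×4 + 6×2 + 10×4 = 118
Option 5: 11×3 + 5×0 + 10×1 + 9×3 + 8×0 + 6×4 + 10×3 = 124

Option 3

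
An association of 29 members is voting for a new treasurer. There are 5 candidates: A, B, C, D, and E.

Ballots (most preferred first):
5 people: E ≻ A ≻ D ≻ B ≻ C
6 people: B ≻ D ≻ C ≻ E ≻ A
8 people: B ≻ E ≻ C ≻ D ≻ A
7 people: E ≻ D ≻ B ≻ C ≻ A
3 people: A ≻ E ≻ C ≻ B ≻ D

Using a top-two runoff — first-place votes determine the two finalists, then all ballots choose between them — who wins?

E

Round 1 first-place votes: A 3, B 14, C 0, D 0, E 12. B and E advance.
Runoff: B is ranked above E on 14 ballots, E above B on 15.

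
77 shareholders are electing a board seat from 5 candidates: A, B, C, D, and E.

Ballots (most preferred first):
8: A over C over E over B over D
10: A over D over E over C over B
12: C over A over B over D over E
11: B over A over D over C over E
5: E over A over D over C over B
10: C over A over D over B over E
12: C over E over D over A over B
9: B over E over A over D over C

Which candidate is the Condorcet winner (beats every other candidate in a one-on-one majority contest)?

A vs B: 57–20
A vs C: 43–34
A vs D: 65–12
A vs E: 51–26
A beats every other candidate.

A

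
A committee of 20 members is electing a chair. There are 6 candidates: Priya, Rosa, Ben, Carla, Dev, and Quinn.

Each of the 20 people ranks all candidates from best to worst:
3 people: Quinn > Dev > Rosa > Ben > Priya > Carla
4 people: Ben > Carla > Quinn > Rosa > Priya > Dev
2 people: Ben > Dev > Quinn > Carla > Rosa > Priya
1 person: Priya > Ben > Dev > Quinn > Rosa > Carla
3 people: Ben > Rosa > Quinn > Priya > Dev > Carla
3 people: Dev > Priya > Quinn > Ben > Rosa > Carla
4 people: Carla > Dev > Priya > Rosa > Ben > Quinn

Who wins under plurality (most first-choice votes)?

Ben

First-place votes: Priya 1, Rosa 0, Ben 9, Carla 4, Dev 3, Quinn 3.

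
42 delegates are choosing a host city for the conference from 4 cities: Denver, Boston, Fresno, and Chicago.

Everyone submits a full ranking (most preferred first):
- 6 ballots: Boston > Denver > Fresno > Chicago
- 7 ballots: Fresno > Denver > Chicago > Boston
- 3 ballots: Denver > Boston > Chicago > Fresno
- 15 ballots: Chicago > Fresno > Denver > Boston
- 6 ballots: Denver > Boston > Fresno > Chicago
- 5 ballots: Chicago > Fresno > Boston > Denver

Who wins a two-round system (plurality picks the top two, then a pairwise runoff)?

Denver

Round 1 first-place votes: Denver 9, Boston 6, Fresno 7, Chicago 20. Chicago and Denver advance.
Runoff: Chicago is ranked above Denver on 20 ballots, Denver above Chicago on 22.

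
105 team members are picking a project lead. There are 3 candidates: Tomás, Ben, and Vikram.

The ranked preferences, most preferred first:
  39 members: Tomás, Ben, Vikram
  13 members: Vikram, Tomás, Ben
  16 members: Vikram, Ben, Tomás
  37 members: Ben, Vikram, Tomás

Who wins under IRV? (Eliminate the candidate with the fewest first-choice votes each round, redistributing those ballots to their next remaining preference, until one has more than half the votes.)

Ben

Round 1: Tomás 39, Ben 37, Vikram 29. Vikram eliminated.
Round 2: Tomás 52, Ben 53. Ben has a majority (≥53).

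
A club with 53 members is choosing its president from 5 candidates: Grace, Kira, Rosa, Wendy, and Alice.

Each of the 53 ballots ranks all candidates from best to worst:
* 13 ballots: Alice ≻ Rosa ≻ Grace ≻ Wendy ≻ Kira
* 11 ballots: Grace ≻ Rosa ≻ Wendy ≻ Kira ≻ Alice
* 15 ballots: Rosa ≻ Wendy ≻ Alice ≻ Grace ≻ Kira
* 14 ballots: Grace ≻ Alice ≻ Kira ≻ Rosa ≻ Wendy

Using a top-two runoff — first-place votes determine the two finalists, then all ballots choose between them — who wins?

Rosa

Round 1 first-place votes: Grace 25, Kira 0, Rosa 15, Wendy 0, Alice 13. Grace and Rosa advance.
Runoff: Grace is ranked above Rosa on 25 ballots, Rosa above Grace on 28.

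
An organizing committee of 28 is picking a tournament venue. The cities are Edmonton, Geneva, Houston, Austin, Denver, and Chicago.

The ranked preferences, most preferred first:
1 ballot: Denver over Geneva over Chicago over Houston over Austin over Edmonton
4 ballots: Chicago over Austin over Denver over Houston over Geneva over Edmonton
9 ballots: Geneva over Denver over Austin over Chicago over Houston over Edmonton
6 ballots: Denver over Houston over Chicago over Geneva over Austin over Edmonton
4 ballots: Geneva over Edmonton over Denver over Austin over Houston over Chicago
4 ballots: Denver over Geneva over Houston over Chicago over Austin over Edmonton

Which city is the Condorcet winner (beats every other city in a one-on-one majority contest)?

Denver vs Edmonton: 24–4
Denver vs Geneva: 15–13
Denver vs Houston: 28–0
Denver vs Austin: 24–4
Denver vs Chicago: 24–4
Denver beats every other city.

Denver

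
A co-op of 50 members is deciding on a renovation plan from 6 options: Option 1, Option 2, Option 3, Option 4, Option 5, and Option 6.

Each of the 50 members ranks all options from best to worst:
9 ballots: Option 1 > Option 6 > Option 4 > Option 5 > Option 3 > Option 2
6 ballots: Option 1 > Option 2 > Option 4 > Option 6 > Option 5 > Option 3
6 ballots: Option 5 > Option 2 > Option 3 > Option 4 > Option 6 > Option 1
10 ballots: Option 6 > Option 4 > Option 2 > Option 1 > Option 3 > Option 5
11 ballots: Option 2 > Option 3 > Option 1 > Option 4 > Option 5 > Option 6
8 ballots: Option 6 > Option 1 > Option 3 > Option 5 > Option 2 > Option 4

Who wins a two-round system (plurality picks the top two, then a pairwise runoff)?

Round 1 first-place votes: Option 1 15, Option 2 11, Option 3 0, Option 4 0, Option 5 6, Option 6 18. Option 6 and Option 1 advance.
Runoff: Option 6 is ranked above Option 1 on 24 ballots, Option 1 above Option 6 on 26.

Option 1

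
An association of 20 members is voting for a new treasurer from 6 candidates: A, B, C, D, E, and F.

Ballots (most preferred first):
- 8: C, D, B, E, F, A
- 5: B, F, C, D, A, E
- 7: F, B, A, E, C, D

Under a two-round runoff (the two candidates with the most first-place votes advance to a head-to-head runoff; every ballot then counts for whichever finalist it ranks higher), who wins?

F

Round 1 first-place votes: A 0, B 5, C 8, D 0, E 0, F 7. C and F advance.
Runoff: C is ranked above F on 8 ballots, F above C on 12.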